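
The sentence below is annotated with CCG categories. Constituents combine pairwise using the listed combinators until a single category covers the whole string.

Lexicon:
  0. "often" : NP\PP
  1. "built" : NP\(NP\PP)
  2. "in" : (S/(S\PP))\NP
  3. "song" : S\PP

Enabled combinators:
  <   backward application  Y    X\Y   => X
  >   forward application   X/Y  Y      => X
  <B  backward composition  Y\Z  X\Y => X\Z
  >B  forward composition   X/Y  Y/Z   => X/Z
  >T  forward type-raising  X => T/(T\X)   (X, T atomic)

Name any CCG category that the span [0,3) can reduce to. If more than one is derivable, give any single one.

[0,4] S   >
  [0,3] S/(S\PP)   <
    [0,2] NP   <
      [0,1] "often" : NP\PP
      [1,2] "built" : NP\(NP\PP)
    [2,3] "in" : (S/(S\PP))\NP
  [3,4] "song" : S\PP

S/(S\PP)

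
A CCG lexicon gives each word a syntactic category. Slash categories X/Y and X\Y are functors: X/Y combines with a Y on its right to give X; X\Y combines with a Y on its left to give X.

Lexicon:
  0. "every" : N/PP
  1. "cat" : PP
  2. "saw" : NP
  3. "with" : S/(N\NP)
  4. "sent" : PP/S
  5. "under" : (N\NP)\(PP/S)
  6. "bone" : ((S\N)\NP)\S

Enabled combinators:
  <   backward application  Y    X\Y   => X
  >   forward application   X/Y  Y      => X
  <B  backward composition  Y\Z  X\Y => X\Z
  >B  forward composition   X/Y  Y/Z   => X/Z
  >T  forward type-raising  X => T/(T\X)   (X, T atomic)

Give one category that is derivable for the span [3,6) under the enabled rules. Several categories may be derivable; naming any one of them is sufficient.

[0,7] S   <
  [0,2] N   >
    [0,1] "every" : N/PP
    [1,2] "cat" : PP
  [2,7] S\N   <
    [2,3] "saw" : NP
    [3,7] (S\N)\NP   <
      [3,6] S   >
        [3,4] "with" : S/(N\NP)
        [4,6] N\NP   <
          [4,5] "sent" : PP/S
          [5,6] "under" : (N\NP)\(PP/S)
      [6,7] "bone" : ((S\N)\NP)\S

S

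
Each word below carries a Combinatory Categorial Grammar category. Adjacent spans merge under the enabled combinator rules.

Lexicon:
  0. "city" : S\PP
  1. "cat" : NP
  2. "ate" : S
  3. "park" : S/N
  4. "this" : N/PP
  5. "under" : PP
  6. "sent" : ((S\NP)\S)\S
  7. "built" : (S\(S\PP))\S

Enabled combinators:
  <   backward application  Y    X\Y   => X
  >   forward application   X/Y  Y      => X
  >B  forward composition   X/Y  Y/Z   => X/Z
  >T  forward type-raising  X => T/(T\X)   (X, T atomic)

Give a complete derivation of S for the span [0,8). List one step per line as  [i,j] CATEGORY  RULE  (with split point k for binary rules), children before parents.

[0,1] S\PP  lex  "city"
[1,2] NP  lex  "cat"
[1,2] S/(S\NP)  >T
[2,3] S  lex  "ate"
[3,4] S/N  lex  "park"
[4,5] N/PP  lex  "this"
[5,6] PP  lex  "under"
[4,6] N  >  k=5
[3,6] S  >  k=4
[6,7] ((S\NP)\S)\S  lex  "sent"
[3,7] (S\NP)\S  <  k=6
[2,7] S\NP  <  k=3
[1,7] S  >  k=2
[7,8] (S\(S\PP))\S  lex  "built"
[1,8] S\(S\PP)  <  k=7
[0,8] S  <  k=1

[0,8] S   <
  [0,1] "city" : S\PP
  [1,8] S\(S\PP)   <
    [1,7] S   >
      [1,2] S/(S\NP)   >T
        [1,2] "cat" : NP
      [2,7] S\NP   <
        [2,3] "ate" : S
        [3,7] (S\NP)\S   <
          [3,6] S   >
            [3,4] "park" : S/N
            [4,6] N   >
              [4,5] "this" : N/PP
              [5,6] "under" : PP
          [6,7] "sent" : ((S\NP)\S)\S
    [7,8] "built" : (S\(S\PP))\S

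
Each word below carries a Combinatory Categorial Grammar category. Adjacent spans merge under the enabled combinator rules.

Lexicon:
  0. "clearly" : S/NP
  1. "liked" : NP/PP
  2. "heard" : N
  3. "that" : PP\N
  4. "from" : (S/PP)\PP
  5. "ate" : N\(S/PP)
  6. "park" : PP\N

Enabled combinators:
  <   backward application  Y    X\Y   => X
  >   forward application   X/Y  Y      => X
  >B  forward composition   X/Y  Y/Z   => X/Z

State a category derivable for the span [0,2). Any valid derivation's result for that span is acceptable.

S/PP

[0,7] S   >
  [0,2] S/PP   >B
    [0,1] "clearly" : S/NP
    [1,2] "liked" : NP/PP
  [2,7] PP   <
    [2,6] N   <
      [2,5] S/PP   <
        [2,4] PP   <
          [2,3] "heard" : N
          [3,4] "that" : PP\N
        [4,5] "from" : (S/PP)\PP
      [5,6] "ate" : N\(S/PP)
    [6,7] "park" : PP\N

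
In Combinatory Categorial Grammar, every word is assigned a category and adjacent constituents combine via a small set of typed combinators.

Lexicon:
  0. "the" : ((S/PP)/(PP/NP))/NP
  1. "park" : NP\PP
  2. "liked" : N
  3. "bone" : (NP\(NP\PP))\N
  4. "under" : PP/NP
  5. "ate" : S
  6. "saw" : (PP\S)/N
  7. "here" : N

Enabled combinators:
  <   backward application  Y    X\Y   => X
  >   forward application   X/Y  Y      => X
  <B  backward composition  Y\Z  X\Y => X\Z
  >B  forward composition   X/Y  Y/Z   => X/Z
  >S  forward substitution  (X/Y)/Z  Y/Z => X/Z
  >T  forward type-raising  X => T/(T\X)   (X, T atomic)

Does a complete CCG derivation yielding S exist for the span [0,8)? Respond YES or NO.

[0,8] S   >
  [0,5] S/PP   >
    [0,4] (S/PP)/(PP/NP)   >
      [0,1] "the" : ((S/PP)/(PP/NP))/NP
      [1,4] NP   <
        [1,2] "park" : NP\PP
        [2,4] NP\(NP\PP)   <
          [2,3] "liked" : N
          [3,4] "bone" : (NP\(NP\PP))\N
    [4,5] "under" : PP/NP
  [5,8] PP   <
    [5,6] "ate" : S
    [6,8] PP\S   >
      [6,7] "saw" : (PP\S)/N
      [7,8] "here" : N

YES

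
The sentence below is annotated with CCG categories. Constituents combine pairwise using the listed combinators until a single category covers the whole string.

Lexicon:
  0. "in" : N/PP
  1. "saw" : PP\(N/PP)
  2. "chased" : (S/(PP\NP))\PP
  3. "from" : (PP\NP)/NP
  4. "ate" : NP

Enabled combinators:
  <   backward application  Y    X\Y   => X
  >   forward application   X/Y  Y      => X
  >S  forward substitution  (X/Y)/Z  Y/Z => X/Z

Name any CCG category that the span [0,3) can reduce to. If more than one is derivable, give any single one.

[0,5] S   >
  [0,3] S/(PP\NP)   <
    [0,2] PP   <
      [0,1] "in" : N/PP
      [1,2] "saw" : PP\(N/PP)
    [2,3] "chased" : (S/(PP\NP))\PP
  [3,5] PP\NP   >
    [3,4] "from" : (PP\NP)/NP
    [4,5] "ate" : NP

S/(PP\NP)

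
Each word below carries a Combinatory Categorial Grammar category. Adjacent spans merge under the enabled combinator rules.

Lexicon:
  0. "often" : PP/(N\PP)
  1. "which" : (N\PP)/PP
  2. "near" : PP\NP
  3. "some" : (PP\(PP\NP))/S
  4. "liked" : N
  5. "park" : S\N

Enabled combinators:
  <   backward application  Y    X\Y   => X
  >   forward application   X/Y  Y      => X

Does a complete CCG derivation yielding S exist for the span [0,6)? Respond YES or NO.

NO

PP/(N\PP) (N\PP)/PP PP\NP (PP\(PP\NP))/S N S\N
CKY chart[0,6] = {PP}; S ∉ chart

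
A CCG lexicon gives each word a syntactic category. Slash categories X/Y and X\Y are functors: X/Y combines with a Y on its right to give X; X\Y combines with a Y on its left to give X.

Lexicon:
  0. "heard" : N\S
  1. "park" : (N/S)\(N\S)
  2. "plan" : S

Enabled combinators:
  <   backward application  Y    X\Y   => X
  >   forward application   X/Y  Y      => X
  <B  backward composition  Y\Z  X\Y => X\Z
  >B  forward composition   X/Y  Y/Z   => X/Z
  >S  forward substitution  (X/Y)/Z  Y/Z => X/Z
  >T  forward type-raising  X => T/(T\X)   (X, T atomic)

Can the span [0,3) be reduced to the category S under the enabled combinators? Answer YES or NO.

N\S (N/S)\(N\S) S
CKY chart[0,3] = {N, N/(N\N), N/(S\S), NP/(NP\N), PP/(PP\N), S/(S\N)}; S ∉ chart

NO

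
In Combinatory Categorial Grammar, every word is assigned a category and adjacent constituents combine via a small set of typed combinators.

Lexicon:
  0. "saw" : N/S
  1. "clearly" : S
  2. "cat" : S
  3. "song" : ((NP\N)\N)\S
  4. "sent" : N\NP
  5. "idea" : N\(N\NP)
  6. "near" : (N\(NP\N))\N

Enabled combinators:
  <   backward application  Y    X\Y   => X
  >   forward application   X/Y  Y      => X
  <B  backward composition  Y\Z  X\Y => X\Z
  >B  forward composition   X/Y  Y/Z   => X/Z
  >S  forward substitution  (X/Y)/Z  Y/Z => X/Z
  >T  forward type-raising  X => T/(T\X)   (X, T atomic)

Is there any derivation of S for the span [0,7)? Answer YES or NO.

NO

N/S S S ((NP\N)\N)\S N\NP N\(N\NP) (N\(NP\N))\N
CKY chart[0,7] = {N, N/(N\N), NP/(NP\N), PP/(PP\N), S/(S\N)}; S ∉ chart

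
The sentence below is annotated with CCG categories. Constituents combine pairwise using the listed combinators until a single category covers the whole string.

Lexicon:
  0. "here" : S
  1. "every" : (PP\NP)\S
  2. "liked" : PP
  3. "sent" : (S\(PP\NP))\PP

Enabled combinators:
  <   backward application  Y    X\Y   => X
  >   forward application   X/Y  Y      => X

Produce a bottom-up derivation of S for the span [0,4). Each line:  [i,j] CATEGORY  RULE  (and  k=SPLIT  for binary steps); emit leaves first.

[0,4] S   <
  [0,2] PP\NP   <
    [0,1] "here" : S
    [1,2] "every" : (PP\NP)\S
  [2,4] S\(PP\NP)   <
    [2,3] "liked" : PP
    [3,4] "sent" : (S\(PP\NP))\PP

[0,1] S  lex  "here"
[1,2] (PP\NP)\S  lex  "every"
[0,2] PP\NP  <  k=1
[2,3] PP  lex  "liked"
[3,4] (S\(PP\NP))\PP  lex  "sent"
[2,4] S\(PP\NP)  <  k=3
[0,4] S  <  k=2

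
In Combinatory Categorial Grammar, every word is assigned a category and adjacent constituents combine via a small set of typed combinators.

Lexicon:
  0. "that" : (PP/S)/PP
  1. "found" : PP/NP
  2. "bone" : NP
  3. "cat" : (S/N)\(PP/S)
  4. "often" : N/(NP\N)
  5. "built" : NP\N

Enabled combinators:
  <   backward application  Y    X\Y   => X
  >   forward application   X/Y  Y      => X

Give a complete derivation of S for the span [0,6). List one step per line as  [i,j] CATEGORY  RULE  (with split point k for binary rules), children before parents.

[0,1] (PP/S)/PP  lex  "that"
[1,2] PP/NP  lex  "found"
[2,3] NP  lex  "bone"
[1,3] PP  >  k=2
[0,3] PP/S  >  k=1
[3,4] (S/N)\(PP/S)  lex  "cat"
[0,4] S/N  <  k=3
[4,5] N/(NP\N)  lex  "often"
[5,6] NP\N  lex  "built"
[4,6] N  >  k=5
[0,6] S  >  k=4

[0,6] S   >
  [0,4] S/N   <
    [0,3] PP/S   >
      [0,1] "that" : (PP/S)/PP
      [1,3] PP   >
        [1,2] "found" : PP/NP
        [2,3] "bone" : NP
    [3,4] "cat" : (S/N)\(PP/S)
  [4,6] N   >
    [4,5] "often" : N/(NP\N)
    [5,6] "built" : NP\N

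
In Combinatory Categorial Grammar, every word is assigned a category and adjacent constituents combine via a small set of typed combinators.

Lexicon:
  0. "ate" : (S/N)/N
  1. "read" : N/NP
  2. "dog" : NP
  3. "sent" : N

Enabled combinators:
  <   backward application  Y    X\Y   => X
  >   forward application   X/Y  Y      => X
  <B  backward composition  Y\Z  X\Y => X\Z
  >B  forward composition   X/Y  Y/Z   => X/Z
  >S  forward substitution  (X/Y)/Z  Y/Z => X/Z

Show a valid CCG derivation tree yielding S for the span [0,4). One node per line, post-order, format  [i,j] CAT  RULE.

[0,4] S   >
  [0,3] S/N   >
    [0,1] "ate" : (S/N)/N
    [1,3] N   >
      [1,2] "read" : N/NP
      [2,3] "dog" : NP
  [3,4] "sent" : N

[0,1] (S/N)/N  lex  "ate"
[1,2] N/NP  lex  "read"
[2,3] NP  lex  "dog"
[1,3] N  >  k=2
[0,3] S/N  >  k=1
[3,4] N  lex  "sent"
[0,4] S  >  k=3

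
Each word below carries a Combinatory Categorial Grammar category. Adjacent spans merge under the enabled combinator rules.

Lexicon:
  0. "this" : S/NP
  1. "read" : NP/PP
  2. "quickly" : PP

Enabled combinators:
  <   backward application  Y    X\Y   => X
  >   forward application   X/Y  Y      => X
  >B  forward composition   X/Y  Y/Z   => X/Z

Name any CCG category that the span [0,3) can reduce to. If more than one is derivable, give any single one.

S

[0,3] S   >
  [0,2] S/PP   >B
    [0,1] "this" : S/NP
    [1,2] "read" : NP/PP
  [2,3] "quickly" : PP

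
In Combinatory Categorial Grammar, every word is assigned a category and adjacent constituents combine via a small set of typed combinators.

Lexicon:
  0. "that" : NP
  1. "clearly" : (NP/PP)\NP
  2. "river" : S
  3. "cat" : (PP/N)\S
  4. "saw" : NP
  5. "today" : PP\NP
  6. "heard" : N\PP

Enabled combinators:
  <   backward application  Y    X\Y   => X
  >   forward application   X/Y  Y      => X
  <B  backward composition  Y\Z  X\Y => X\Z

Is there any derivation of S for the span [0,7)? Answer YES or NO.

NP (NP/PP)\NP S (PP/N)\S NP PP\NP N\PP
CKY chart[0,7] = {NP}; S ∉ chart

NO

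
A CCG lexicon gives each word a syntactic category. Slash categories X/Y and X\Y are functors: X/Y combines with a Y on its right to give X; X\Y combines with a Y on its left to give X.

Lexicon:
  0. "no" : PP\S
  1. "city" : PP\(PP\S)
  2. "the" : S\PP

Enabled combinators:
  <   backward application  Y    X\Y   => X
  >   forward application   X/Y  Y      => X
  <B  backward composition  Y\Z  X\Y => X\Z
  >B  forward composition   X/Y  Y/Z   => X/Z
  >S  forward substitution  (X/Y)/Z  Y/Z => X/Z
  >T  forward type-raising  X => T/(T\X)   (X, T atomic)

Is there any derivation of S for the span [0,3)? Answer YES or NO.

YES

[0,3] S   <
  [0,2] PP   <
    [0,1] "no" : PP\S
    [1,2] "city" : PP\(PP\S)
  [2,3] "the" : S\PP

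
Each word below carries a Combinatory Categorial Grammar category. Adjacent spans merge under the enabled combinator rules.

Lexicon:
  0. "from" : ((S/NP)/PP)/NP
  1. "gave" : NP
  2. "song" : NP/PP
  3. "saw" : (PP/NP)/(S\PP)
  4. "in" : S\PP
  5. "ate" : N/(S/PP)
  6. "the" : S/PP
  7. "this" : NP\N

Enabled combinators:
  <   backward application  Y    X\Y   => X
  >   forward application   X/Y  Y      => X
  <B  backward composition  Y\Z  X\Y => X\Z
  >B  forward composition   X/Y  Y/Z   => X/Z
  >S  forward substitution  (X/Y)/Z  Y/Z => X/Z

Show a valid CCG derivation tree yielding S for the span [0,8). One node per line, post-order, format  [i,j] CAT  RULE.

[0,8] S   >
  [0,3] S/PP   >S
    [0,2] (S/NP)/PP   >
      [0,1] "from" : ((S/NP)/PP)/NP
      [1,2] "gave" : NP
    [2,3] "song" : NP/PP
  [3,8] PP   >
    [3,5] PP/NP   >
      [3,4] "saw" : (PP/NP)/(S\PP)
      [4,5] "in" : S\PP
    [5,8] NP   <
      [5,7] N   >
        [5,6] "ate" : N/(S/PP)
        [6,7] "the" : S/PP
      [7,8] "this" : NP\N

[0,1] ((S/NP)/PP)/NP  lex  "from"
[1,2] NP  lex  "gave"
[0,2] (S/NP)/PP  >  k=1
[2,3] NP/PP  lex  "song"
[0,3] S/PP  >S  k=2
[3,4] (PP/NP)/(S\PP)  lex  "saw"
[4,5] S\PP  lex  "in"
[3,5] PP/NP  >  k=4
[5,6] N/(S/PP)  lex  "ate"
[6,7] S/PP  lex  "the"
[5,7] N  >  k=6
[7,8] NP\N  lex  "this"
[5,8] NP  <  k=7
[3,8] PP  >  k=5
[0,8] S  >  k=3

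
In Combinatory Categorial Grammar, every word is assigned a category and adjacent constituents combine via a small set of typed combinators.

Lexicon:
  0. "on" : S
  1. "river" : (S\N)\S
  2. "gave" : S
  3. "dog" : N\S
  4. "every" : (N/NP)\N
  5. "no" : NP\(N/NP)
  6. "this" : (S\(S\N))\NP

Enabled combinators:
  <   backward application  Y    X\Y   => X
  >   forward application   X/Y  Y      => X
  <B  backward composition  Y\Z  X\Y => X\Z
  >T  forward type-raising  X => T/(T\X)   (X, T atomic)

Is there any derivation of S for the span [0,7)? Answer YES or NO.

YES

[0,7] S   <
  [0,2] S\N   <
    [0,1] "on" : S
    [1,2] "river" : (S\N)\S
  [2,7] S\(S\N)   <
    [2,6] NP   <
      [2,5] N/NP   <
        [2,4] N   >
          [2,3] N/(N\S)   >T
            [2,3] "gave" : S
          [3,4] "dog" : N\S
        [4,5] "every" : (N/NP)\N
      [5,6] "no" : NP\(N/NP)
    [6,7] "this" : (S\(S\N))\NP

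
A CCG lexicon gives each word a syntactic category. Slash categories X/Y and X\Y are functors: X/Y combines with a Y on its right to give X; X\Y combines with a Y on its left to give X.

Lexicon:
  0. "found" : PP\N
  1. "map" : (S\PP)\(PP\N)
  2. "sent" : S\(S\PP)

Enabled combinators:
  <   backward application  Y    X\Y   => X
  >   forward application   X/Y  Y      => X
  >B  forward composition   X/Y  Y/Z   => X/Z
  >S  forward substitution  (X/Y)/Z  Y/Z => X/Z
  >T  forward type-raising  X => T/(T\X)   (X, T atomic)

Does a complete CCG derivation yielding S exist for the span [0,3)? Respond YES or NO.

YES

[0,3] S   <
  [0,2] S\PP   <
    [0,1] "found" : PP\N
    [1,2] "map" : (S\PP)\(PP\N)
  [2,3] "sent" : S\(S\PP)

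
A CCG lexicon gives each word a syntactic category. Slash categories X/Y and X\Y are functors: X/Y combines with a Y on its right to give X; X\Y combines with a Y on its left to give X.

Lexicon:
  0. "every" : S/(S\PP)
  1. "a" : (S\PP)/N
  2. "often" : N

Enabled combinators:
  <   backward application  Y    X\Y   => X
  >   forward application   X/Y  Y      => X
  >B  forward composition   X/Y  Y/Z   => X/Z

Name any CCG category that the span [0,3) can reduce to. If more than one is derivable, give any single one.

[0,3] S   >
  [0,1] "every" : S/(S\PP)
  [1,3] S\PP   >
    [1,2] "a" : (S\PP)/N
    [2,3] "often" : N

S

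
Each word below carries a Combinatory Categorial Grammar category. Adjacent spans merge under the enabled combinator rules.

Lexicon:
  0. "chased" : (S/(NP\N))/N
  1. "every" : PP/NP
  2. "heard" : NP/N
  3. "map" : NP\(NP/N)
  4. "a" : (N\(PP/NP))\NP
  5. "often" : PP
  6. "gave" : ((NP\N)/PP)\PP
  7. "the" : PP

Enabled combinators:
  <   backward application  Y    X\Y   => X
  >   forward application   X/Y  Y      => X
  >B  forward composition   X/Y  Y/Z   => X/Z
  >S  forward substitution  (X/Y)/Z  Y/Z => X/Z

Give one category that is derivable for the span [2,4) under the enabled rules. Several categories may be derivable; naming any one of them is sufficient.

NP

[0,8] S   >
  [0,5] S/(NP\N)   >
    [0,1] "chased" : (S/(NP\N))/N
    [1,5] N   <
      [1,2] "every" : PP/NP
      [2,5] N\(PP/NP)   <
        [2,4] NP   <
          [2,3] "heard" : NP/N
          [3,4] "map" : NP\(NP/N)
        [4,5] "a" : (N\(PP/NP))\NP
  [5,8] NP\N   >
    [5,7] (NP\N)/PP   <
      [5,6] "often" : PP
      [6,7] "gave" : ((NP\N)/PP)\PP
    [7,8] "the" : PP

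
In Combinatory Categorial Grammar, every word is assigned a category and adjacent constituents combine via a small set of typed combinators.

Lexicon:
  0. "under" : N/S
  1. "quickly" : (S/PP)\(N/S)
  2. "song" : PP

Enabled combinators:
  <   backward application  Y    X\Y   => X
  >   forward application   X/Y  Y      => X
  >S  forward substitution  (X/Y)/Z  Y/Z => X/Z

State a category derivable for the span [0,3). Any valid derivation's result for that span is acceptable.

[0,3] S   >
  [0,2] S/PP   <
    [0,1] "under" : N/S
    [1,2] "quickly" : (S/PP)\(N/S)
  [2,3] "song" : PP

S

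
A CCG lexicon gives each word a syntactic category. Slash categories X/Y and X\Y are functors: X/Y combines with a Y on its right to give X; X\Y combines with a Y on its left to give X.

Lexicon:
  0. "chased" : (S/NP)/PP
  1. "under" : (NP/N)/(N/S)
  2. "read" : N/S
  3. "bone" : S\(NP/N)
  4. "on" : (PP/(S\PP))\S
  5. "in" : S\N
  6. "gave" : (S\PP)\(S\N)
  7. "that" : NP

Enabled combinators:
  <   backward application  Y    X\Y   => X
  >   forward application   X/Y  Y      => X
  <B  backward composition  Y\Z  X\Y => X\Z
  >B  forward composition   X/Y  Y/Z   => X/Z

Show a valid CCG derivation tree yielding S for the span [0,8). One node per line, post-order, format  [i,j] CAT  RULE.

[0,8] S   >
  [0,7] S/NP   >
    [0,1] "chased" : (S/NP)/PP
    [1,7] PP   >
      [1,5] PP/(S\PP)   <
        [1,4] S   <
          [1,3] NP/N   >
            [1,2] "under" : (NP/N)/(N/S)
            [2,3] "read" : N/S
          [3,4] "bone" : S\(NP/N)
        [4,5] "on" : (PP/(S\PP))\S
      [5,7] S\PP   <
        [5,6] "in" : S\N
        [6,7] "gave" : (S\PP)\(S\N)
  [7,8] "that" : NP

[0,1] (S/NP)/PP  lex  "chased"
[1,2] (NP/N)/(N/S)  lex  "under"
[2,3] N/S  lex  "read"
[1,3] NP/N  >  k=2
[3,4] S\(NP/N)  lex  "bone"
[1,4] S  <  k=3
[4,5] (PP/(S\PP))\S  lex  "on"
[1,5] PP/(S\PP)  <  k=4
[5,6] S\N  lex  "in"
[6,7] (S\PP)\(S\N)  lex  "gave"
[5,7] S\PP  <  k=6
[1,7] PP  >  k=5
[0,7] S/NP  >  k=1
[7,8] NP  lex  "that"
[0,8] S  >  k=7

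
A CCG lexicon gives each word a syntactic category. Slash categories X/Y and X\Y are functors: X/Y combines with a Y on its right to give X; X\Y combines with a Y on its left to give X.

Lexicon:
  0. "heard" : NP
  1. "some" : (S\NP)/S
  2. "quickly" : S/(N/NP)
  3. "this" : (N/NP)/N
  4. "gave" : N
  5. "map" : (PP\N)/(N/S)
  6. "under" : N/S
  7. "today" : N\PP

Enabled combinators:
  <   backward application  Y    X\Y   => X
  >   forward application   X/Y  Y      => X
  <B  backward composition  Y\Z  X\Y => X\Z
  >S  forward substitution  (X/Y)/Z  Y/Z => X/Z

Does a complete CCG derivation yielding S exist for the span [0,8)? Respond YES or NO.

YES

[0,8] S   <
  [0,1] "heard" : NP
  [1,8] S\NP   >
    [1,2] "some" : (S\NP)/S
    [2,8] S   >
      [2,3] "quickly" : S/(N/NP)
      [3,8] N/NP   >
        [3,4] "this" : (N/NP)/N
        [4,8] N   <
          [4,7] PP   <
            [4,5] "gave" : N
            [5,7] PP\N   >
              [5,6] "map" : (PP\N)/(N/S)
              [6,7] "under" : N/S
          [7,8] "today" : N\PP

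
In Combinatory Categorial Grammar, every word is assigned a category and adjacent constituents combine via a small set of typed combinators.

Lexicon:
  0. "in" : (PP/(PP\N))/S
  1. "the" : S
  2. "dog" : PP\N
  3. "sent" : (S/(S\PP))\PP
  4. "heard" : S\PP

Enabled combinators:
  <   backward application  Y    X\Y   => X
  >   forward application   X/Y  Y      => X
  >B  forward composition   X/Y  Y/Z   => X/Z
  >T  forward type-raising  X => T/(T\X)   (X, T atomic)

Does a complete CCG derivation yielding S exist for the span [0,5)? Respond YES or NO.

[0,5] S   >
  [0,4] S/(S\PP)   <
    [0,3] PP   >
      [0,2] PP/(PP\N)   >
        [0,1] "in" : (PP/(PP\N))/S
        [1,2] "the" : S
      [2,3] "dog" : PP\N
    [3,4] "sent" : (S/(S\PP))\PP
  [4,5] "heard" : S\PP

YES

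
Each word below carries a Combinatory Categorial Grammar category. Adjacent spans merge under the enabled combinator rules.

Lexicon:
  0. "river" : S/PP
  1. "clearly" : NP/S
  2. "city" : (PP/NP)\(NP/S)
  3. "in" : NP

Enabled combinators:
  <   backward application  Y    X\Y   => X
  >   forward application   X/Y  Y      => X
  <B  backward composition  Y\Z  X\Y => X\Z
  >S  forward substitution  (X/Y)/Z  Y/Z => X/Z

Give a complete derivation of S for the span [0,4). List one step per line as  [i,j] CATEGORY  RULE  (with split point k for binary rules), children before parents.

[0,1] S/PP  lex  "river"
[1,2] NP/S  lex  "clearly"
[2,3] (PP/NP)\(NP/S)  lex  "city"
[1,3] PP/NP  <  k=2
[3,4] NP  lex  "in"
[1,4] PP  >  k=3
[0,4] S  >  k=1

[0,4] S   >
  [0,1] "river" : S/PP
  [1,4] PP   >
    [1,3] PP/NP   <
      [1,2] "clearly" : NP/S
      [2,3] "city" : (PP/NP)\(NP/S)
    [3,4] "in" : NP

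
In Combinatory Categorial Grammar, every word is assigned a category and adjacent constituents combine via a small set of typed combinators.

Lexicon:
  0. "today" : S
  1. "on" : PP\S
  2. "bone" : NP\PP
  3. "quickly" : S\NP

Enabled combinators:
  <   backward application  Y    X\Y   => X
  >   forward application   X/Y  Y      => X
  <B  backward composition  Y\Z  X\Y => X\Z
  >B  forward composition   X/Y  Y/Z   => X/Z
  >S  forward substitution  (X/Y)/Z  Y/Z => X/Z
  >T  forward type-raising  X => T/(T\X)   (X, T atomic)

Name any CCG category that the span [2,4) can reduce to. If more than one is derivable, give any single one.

[0,4] S   <
  [0,2] PP   <
    [0,1] "today" : S
    [1,2] "on" : PP\S
  [2,4] S\PP   <B
    [2,3] "bone" : NP\PP
    [3,4] "quickly" : S\NP

S\PP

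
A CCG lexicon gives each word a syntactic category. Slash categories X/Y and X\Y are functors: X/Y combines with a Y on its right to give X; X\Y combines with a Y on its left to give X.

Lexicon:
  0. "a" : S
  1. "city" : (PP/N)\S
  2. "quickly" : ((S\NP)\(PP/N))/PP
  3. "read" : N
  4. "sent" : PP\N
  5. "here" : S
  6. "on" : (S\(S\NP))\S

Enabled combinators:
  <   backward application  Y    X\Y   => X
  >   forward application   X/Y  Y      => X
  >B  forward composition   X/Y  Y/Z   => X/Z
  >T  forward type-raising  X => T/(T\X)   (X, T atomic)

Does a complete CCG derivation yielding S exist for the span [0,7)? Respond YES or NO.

YES

[0,7] S   <
  [0,5] S\NP   <
    [0,2] PP/N   <
      [0,1] "a" : S
      [1,2] "city" : (PP/N)\S
    [2,5] (S\NP)\(PP/N)   >
      [2,3] "quickly" : ((S\NP)\(PP/N))/PP
      [3,5] PP   <
        [3,4] "read" : N
        [4,5] "sent" : PP\N
  [5,7] S\(S\NP)   <
    [5,6] "here" : S
    [6,7] "on" : (S\(S\NP))\S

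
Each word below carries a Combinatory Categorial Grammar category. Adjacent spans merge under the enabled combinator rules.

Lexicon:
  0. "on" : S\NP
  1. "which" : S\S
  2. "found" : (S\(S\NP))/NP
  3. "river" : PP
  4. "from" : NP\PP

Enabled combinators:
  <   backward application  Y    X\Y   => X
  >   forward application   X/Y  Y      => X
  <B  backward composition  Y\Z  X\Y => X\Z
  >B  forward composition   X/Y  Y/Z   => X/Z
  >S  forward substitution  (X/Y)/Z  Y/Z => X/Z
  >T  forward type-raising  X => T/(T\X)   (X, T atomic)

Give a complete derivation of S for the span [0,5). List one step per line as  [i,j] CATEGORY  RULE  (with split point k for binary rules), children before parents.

[0,1] S\NP  lex  "on"
[1,2] S\S  lex  "which"
[0,2] S\NP  <B  k=1
[2,3] (S\(S\NP))/NP  lex  "found"
[3,4] PP  lex  "river"
[4,5] NP\PP  lex  "from"
[3,5] NP  <  k=4
[2,5] S\(S\NP)  >  k=3
[0,5] S  <  k=2

[0,5] S   <
  [0,2] S\NP   <B
    [0,1] "on" : S\NP
    [1,2] "which" : S\S
  [2,5] S\(S\NP)   >
    [2,3] "found" : (S\(S\NP))/NP
    [3,5] NP   <
      [3,4] "river" : PP
      [4,5] "from" : NP\PP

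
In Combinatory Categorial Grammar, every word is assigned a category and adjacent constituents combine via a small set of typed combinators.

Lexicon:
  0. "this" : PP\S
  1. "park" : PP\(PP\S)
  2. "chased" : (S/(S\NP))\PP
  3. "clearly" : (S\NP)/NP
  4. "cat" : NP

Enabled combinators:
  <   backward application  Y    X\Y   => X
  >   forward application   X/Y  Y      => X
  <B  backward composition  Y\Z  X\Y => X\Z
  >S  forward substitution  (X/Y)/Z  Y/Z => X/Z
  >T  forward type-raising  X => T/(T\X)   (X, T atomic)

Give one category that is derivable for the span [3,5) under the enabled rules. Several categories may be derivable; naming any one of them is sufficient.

S\NP

[0,5] S   >
  [0,3] S/(S\NP)   <
    [0,2] PP   <
      [0,1] "this" : PP\S
      [1,2] "park" : PP\(PP\S)
    [2,3] "chased" : (S/(S\NP))\PP
  [3,5] S\NP   >
    [3,4] "clearly" : (S\NP)/NP
    [4,5] "cat" : NP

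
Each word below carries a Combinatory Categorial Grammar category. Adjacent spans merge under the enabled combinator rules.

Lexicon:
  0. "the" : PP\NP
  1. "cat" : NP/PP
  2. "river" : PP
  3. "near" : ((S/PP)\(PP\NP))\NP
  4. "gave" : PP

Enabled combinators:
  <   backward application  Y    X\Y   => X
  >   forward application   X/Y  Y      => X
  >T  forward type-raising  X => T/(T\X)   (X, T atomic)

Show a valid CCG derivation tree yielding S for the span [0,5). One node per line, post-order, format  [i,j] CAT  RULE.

[0,5] S   >
  [0,4] S/PP   <
    [0,1] "the" : PP\NP
    [1,4] (S/PP)\(PP\NP)   <
      [1,3] NP   >
        [1,2] "cat" : NP/PP
        [2,3] "river" : PP
      [3,4] "near" : ((S/PP)\(PP\NP))\NP
  [4,5] "gave" : PP

[0,1] PP\NP  lex  "the"
[1,2] NP/PP  lex  "cat"
[2,3] PP  lex  "river"
[1,3] NP  >  k=2
[3,4] ((S/PP)\(PP\NP))\NP  lex  "near"
[1,4] (S/PP)\(PP\NP)  <  k=3
[0,4] S/PP  <  k=1
[4,5] PP  lex  "gave"
[0,5] S  >  k=4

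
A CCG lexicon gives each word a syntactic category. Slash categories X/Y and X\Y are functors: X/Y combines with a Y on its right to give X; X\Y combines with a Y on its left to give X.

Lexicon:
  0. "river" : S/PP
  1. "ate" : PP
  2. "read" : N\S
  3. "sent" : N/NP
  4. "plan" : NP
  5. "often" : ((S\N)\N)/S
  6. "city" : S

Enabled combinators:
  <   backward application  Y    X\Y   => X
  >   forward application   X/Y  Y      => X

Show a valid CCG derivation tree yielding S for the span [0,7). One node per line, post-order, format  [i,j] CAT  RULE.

[0,1] S/PP  lex  "river"
[1,2] PP  lex  "ate"
[0,2] S  >  k=1
[2,3] N\S  lex  "read"
[0,3] N  <  k=2
[3,4] N/NP  lex  "sent"
[4,5] NP  lex  "plan"
[3,5] N  >  k=4
[5,6] ((S\N)\N)/S  lex  "often"
[6,7] S  lex  "city"
[5,7] (S\N)\N  >  k=6
[3,7] S\N  <  k=5
[0,7] S  <  k=3

[0,7] S   <
  [0,3] N   <
    [0,2] S   >
      [0,1] "river" : S/PP
      [1,2] "ate" : PP
    [2,3] "read" : N\S
  [3,7] S\N   <
    [3,5] N   >
      [3,4] "sent" : N/NP
      [4,5] "plan" : NP
    [5,7] (S\N)\N   >
      [5,6] "often" : ((S\N)\N)/S
      [6,7] "city" : S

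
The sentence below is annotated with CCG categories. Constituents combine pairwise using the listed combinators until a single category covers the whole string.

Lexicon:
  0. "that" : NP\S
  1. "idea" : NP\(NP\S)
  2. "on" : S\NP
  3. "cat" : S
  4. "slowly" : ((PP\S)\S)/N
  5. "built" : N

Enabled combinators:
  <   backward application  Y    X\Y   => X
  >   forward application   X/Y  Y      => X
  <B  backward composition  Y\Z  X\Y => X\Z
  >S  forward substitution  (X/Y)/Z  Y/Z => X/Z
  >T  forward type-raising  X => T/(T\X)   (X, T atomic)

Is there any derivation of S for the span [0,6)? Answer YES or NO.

NP\S NP\(NP\S) S\NP S ((PP\S)\S)/N N
CKY chart[0,6] = {N/(N\PP), NP/(NP\PP), PP, PP/(PP\PP), S/(S\PP)}; S ∉ chart

NO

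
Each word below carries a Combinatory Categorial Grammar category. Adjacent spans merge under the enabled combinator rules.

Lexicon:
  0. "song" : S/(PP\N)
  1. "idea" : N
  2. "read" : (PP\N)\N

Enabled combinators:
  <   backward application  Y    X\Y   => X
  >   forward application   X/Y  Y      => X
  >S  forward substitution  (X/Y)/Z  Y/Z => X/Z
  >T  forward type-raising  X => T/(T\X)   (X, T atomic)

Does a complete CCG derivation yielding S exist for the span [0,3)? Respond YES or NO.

YES

[0,3] S   >
  [0,1] "song" : S/(PP\N)
  [1,3] PP\N   <
    [1,2] "idea" : N
    [2,3] "read" : (PP\N)\N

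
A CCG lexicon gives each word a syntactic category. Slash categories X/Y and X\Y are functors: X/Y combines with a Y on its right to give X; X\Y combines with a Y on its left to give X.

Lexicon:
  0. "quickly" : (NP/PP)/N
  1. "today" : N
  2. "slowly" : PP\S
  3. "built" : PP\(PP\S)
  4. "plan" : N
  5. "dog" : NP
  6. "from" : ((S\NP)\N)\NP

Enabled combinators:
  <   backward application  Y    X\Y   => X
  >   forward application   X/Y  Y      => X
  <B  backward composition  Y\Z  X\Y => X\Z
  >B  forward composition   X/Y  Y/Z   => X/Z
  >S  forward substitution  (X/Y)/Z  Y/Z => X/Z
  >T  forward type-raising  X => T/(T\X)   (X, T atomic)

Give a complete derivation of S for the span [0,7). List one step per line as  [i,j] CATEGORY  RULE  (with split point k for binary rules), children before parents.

[0,7] S   <
  [0,4] NP   >
    [0,2] NP/PP   >
      [0,1] "quickly" : (NP/PP)/N
      [1,2] "today" : N
    [2,4] PP   <
      [2,3] "slowly" : PP\S
      [3,4] "built" : PP\(PP\S)
  [4,7] S\NP   <
    [4,5] "plan" : N
    [5,7] (S\NP)\N   <
      [5,6] "dog" : NP
      [6,7] "from" : ((S\NP)\N)\NP

[0,1] (NP/PP)/N  lex  "quickly"
[1,2] N  lex  "today"
[0,2] NP/PP  >  k=1
[2,3] PP\S  lex  "slowly"
[3,4] PP\(PP\S)  lex  "built"
[2,4] PP  <  k=3
[0,4] NP  >  k=2
[4,5] N  lex  "plan"
[5,6] NP  lex  "dog"
[6,7] ((S\NP)\N)\NP  lex  "from"
[5,7] (S\NP)\N  <  k=6
[4,7] S\NP  <  k=5
[0,7] S  <  k=4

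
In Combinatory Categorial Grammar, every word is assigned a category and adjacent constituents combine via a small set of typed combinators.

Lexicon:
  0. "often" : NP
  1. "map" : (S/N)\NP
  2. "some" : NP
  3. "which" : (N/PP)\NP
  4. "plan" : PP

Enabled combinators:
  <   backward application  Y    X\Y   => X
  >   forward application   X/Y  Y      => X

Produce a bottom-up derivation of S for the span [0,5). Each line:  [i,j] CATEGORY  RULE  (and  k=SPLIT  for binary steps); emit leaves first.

[0,1] NP  lex  "often"
[1,2] (S/N)\NP  lex  "map"
[0,2] S/N  <  k=1
[2,3] NP  lex  "some"
[3,4] (N/PP)\NP  lex  "which"
[2,4] N/PP  <  k=3
[4,5] PP  lex  "plan"
[2,5] N  >  k=4
[0,5] S  >  k=2

[0,5] S   >
  [0,2] S/N   <
    [0,1] "often" : NP
    [1,2] "map" : (S/N)\NP
  [2,5] N   >
    [2,4] N/PP   <
      [2,3] "some" : NP
      [3,4] "which" : (N/PP)\NP
    [4,5] "plan" : PP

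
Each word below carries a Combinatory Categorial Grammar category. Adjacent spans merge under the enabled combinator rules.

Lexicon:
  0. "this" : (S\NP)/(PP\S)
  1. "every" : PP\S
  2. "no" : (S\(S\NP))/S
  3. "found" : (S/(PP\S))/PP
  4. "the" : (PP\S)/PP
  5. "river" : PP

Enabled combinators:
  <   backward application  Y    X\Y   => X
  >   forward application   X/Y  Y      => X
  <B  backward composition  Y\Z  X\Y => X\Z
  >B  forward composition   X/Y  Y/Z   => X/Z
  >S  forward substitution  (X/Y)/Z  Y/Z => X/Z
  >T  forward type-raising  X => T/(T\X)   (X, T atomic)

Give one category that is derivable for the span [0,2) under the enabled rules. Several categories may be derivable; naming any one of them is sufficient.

S\NP

[0,6] S   <
  [0,2] S\NP   >
    [0,1] "this" : (S\NP)/(PP\S)
    [1,2] "every" : PP\S
  [2,6] S\(S\NP)   >
    [2,3] "no" : (S\(S\NP))/S
    [3,6] S   >
      [3,5] S/PP   >S
        [3,4] "found" : (S/(PP\S))/PP
        [4,5] "the" : (PP\S)/PP
      [5,6] "river" : PP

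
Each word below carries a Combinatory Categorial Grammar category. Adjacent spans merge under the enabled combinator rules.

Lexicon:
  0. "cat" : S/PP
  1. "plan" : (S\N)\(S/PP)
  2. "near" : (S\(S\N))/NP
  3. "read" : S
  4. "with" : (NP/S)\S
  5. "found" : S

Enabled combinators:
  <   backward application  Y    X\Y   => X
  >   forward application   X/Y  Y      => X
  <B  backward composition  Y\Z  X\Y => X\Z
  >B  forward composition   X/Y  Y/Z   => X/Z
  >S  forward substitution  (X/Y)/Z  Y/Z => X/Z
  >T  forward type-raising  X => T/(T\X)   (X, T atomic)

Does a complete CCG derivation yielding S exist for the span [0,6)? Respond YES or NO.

[0,6] S   <
  [0,2] S\N   <
    [0,1] "cat" : S/PP
    [1,2] "plan" : (S\N)\(S/PP)
  [2,6] S\(S\N)   >
    [2,3] "near" : (S\(S\N))/NP
    [3,6] NP   >
      [3,5] NP/S   <
        [3,4] "read" : S
        [4,5] "with" : (NP/S)\S
      [5,6] "found" : S

YES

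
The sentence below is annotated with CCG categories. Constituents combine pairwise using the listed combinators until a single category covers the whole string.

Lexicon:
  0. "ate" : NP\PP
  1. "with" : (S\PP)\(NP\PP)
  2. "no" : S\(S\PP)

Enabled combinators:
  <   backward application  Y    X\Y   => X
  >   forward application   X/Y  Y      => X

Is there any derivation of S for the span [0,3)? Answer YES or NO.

[0,3] S   <
  [0,2] S\PP   <
    [0,1] "ate" : NP\PP
    [1,2] "with" : (S\PP)\(NP\PP)
  [2,3] "no" : S\(S\PP)

YES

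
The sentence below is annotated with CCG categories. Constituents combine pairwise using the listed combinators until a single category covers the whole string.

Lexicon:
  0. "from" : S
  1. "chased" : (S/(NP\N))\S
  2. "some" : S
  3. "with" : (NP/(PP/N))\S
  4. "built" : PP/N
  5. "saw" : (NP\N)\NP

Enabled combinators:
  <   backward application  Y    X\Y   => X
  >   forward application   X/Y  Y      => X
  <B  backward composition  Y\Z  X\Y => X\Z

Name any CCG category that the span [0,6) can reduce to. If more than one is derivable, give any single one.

S

[0,6] S   >
  [0,2] S/(NP\N)   <
    [0,1] "from" : S
    [1,2] "chased" : (S/(NP\N))\S
  [2,6] NP\N   <
    [2,5] NP   >
      [2,4] NP/(PP/N)   <
        [2,3] "some" : S
        [3,4] "with" : (NP/(PP/N))\S
      [4,5] "built" : PP/N
    [5,6] "saw" : (NP\N)\NP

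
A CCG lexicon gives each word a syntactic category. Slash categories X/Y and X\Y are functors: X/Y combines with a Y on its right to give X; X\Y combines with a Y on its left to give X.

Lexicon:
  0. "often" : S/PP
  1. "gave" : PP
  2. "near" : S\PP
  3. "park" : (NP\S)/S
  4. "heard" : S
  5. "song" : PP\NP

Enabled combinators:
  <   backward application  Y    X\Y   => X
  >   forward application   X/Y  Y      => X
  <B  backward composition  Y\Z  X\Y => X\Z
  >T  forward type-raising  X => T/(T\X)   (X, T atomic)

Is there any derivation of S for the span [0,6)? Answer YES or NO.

YES

[0,6] S   >
  [0,1] "often" : S/PP
  [1,6] PP   <
    [1,5] NP   <
      [1,2] "gave" : PP
      [2,5] NP\PP   <B
        [2,3] "near" : S\PP
        [3,5] NP\S   >
          [3,4] "park" : (NP\S)/S
          [4,5] "heard" : S
    [5,6] "song" : PP\NP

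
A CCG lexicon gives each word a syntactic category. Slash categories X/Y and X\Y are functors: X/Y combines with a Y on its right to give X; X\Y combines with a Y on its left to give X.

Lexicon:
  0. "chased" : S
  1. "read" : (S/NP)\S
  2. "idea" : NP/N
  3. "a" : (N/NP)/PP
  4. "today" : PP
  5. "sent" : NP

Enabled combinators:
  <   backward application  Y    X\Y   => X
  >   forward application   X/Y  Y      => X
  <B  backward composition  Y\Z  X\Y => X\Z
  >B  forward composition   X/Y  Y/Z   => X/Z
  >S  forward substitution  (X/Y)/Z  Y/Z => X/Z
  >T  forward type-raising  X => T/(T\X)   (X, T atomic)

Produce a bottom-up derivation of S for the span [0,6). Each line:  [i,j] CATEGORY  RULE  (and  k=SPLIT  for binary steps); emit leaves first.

[0,1] S  lex  "chased"
[1,2] (S/NP)\S  lex  "read"
[0,2] S/NP  <  k=1
[2,3] NP/N  lex  "idea"
[0,3] S/N  >B  k=2
[3,4] (N/NP)/PP  lex  "a"
[4,5] PP  lex  "today"
[3,5] N/NP  >  k=4
[5,6] NP  lex  "sent"
[3,6] N  >  k=5
[0,6] S  >  k=3

[0,6] S   >
  [0,3] S/N   >B
    [0,2] S/NP   <
      [0,1] "chased" : S
      [1,2] "read" : (S/NP)\S
    [2,3] "idea" : NP/N
  [3,6] N   >
    [3,5] N/NP   >
      [3,4] "a" : (N/NP)/PP
      [4,5] "today" : PP
    [5,6] "sent" : NP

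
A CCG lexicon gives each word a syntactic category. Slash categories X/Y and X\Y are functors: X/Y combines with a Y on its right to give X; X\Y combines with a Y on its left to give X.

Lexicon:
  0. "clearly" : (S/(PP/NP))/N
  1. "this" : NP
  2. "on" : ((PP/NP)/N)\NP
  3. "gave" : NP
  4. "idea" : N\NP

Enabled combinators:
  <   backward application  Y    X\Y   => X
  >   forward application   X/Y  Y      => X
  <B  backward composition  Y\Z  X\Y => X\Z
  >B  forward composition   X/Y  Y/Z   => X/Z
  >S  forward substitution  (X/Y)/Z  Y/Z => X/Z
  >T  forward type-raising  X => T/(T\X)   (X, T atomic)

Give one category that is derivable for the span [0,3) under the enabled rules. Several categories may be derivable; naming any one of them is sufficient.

[0,5] S   >
  [0,3] S/N   >S
    [0,1] "clearly" : (S/(PP/NP))/N
    [1,3] (PP/NP)/N   <
      [1,2] "this" : NP
      [2,3] "on" : ((PP/NP)/N)\NP
  [3,5] N   >
    [3,4] N/(N\NP)   >T
      [3,4] "gave" : NP
    [4,5] "idea" : N\NP

S/N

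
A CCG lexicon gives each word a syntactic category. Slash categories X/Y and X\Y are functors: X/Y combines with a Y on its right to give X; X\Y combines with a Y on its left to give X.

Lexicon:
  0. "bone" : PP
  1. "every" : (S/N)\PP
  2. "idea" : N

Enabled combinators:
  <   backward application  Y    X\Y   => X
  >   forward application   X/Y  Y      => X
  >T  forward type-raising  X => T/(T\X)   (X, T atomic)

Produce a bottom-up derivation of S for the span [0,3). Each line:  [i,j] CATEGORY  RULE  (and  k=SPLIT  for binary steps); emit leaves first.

[0,3] S   >
  [0,2] S/N   <
    [0,1] "bone" : PP
    [1,2] "every" : (S/N)\PP
  [2,3] "idea" : N

[0,1] PP  lex  "bone"
[1,2] (S/N)\PP  lex  "every"
[0,2] S/N  <  k=1
[2,3] N  lex  "idea"
[0,3] S  >  k=2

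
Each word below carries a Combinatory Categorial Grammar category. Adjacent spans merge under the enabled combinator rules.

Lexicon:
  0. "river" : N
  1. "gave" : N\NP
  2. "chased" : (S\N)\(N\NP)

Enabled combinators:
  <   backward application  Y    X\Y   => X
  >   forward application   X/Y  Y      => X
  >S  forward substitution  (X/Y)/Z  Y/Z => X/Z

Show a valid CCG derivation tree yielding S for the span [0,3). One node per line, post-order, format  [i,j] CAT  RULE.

[0,1] N  lex  "river"
[1,2] N\NP  lex  "gave"
[2,3] (S\N)\(N\NP)  lex  "chased"
[1,3] S\N  <  k=2
[0,3] S  <  k=1

[0,3] S   <
  [0,1] "river" : N
  [1,3] S\N   <
    [1,2] "gave" : N\NP
    [2,3] "chased" : (S\N)\(N\NP)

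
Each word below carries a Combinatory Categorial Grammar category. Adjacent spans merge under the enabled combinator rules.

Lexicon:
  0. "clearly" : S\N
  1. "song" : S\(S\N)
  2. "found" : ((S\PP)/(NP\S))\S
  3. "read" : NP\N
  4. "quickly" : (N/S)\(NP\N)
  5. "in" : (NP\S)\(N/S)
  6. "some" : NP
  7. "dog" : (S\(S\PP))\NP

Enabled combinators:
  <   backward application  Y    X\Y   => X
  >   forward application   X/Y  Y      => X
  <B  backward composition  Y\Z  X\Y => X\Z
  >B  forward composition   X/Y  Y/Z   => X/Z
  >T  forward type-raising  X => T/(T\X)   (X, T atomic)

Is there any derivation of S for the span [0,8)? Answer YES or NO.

YES

[0,8] S   <
  [0,6] S\PP   >
    [0,3] (S\PP)/(NP\S)   <
      [0,2] S   <
        [0,1] "clearly" : S\N
        [1,2] "song" : S\(S\N)
      [2,3] "found" : ((S\PP)/(NP\S))\S
    [3,6] NP\S   <
      [3,5] N/S   <
        [3,4] "read" : NP\N
        [4,5] "quickly" : (N/S)\(NP\N)
      [5,6] "in" : (NP\S)\(N/S)
  [6,8] S\(S\PP)   <
    [6,7] "some" : NP
    [7,8] "dog" : (S\(S\PP))\NP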